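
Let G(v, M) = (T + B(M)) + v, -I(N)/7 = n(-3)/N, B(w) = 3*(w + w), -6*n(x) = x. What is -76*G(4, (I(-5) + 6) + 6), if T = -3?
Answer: -29336/5 ≈ -5867.2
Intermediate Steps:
n(x) = -x/6
B(w) = 6*w (B(w) = 3*(2*w) = 6*w)
I(N) = -7/(2*N) (I(N) = -7*(-⅙*(-3))/N = -7/(2*N))
G(v, M) = -3 + v + 6*M (G(v, M) = (-3 + 6*M) + v = -3 + v + 6*M)
-76*G(4, (I(-5) + 6) + 6) = -76*(-3 + 4 + 6*((-7/2/(-5) + 6) + 6)) = -76*(-3 + 4 + 6*((-7/2*(-⅕) + 6) + 6)) = -76*(-3 + 4 + 6*((7/10 + 6) + 6)) = -76*(-3 + 4 + 6*(67/10 + 6)) = -76*(-3 + 4 + 6*(127/10)) = -76*(-3 + 4 + 381/5) = -76*386/5 = -29336/5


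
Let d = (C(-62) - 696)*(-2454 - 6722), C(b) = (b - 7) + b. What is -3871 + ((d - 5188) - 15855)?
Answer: 7563638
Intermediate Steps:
C(b) = -7 + 2*b (C(b) = (-7 + b) + b = -7 + 2*b)
d = 7588552 (d = ((-7 + 2*(-62)) - 696)*(-2454 - 6722) = ((-7 - 124) - 696)*(-9176) = (-131 - 696)*(-9176) = -827*(-9176) = 7588552)
-3871 + ((d - 5188) - 15855) = -3871 + ((7588552 - 5188) - 15855) = -3871 + (7583364 - 15855) = -3871 + 7567509 = 7563638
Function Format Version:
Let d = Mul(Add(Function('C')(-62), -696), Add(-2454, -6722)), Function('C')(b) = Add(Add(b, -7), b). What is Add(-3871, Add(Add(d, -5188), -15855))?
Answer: 7563638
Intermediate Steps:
Function('C')(b) = Add(-7, Mul(2, b)) (Function('C')(b) = Add(Add(-7, b), b) = Add(-7, Mul(2, b)))
d = 7588552 (d = Mul(Add(Add(-7, Mul(2, -62)), -696), Add(-2454, -6722)) = Mul(Add(Add(-7, -124), -696), -9176) = Mul(Add(-131, -696), -9176) = Mul(-827, -9176) = 7588552)
Add(-3871, Add(Add(d, -5188), -15855)) = Add(-3871, Add(Add(7588552, -5188), -15855)) = Add(-3871, Add(7583364, -15855)) = Add(-3871, 7567509) = 7563638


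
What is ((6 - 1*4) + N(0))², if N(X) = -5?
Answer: 9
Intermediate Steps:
((6 - 1*4) + N(0))² = ((6 - 1*4) - 5)² = ((6 - 4) - 5)² = (2 - 5)² = (-3)² = 9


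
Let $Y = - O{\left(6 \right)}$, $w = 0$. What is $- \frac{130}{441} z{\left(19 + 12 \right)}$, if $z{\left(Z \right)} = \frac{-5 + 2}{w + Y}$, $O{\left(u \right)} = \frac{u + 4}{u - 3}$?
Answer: $- \frac{13}{49} \approx -0.26531$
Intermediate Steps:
$O{\left(u \right)} = \frac{4 + u}{-3 + u}$
$Y = - \frac{10}{3}$ ($Y = - \frac{4 + 6}{-3 + 6} = - \frac{10}{3} \approx -3.3333$)
$z{\left(Z \right)} = \frac{9}{10}$ ($z{\left(Z \right)} = \frac{-5 + 2}{0 - \frac{10}{3}} = - \frac{3}{- \frac{10}{3}} = \left(-3\right) \left(- \frac{3}{10}\right) = \frac{9}{10}$)
$- \frac{130}{441} z{\left(19 + 12 \right)} = - \frac{130}{441} \cdot \frac{9}{10} = \left(-130\right) \frac{1}{441} \cdot \frac{9}{10} = \left(- \frac{130}{441}\right) \frac{9}{10} = - \frac{13}{49}$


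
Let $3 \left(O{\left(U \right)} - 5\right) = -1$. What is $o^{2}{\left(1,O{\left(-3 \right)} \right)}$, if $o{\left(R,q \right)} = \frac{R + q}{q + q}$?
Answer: $\frac{289}{784} \approx 0.36862$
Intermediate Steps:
$O{\left(U \right)} = \frac{14}{3}$ ($O{\left(U \right)} = 5 + \frac{1}{3} \left(-1\right) = 5 - \frac{1}{3} = \frac{14}{3}$)
$o{\left(R,q \right)} = \frac{R + q}{2 q}$
$o^{2}{\left(1,O{\left(-3 \right)} \right)} = \left(\frac{1 + \frac{14}{3}}{2 \cdot \frac{14}{3}}\right)^{2} = \left(\frac{1}{2} \cdot \frac{3}{14} \cdot \frac{17}{3}\right)^{2} = \left(\frac{17}{28}\right)^{2} = \frac{289}{784}$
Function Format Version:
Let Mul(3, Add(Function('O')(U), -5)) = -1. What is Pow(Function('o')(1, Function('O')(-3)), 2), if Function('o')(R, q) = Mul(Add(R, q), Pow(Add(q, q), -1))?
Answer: Rational(289, 784) ≈ 0.36862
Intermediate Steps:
Function('O')(U) = Rational(14, 3) (Function('O')(U) = Add(5, Mul(Rational(1, 3), -1)) = Add(5, Rational(-1, 3)) = Rational(14, 3))
Function('o')(R, q) = Mul(Rational(1, 2), Pow(q, -1), Add(R, q)) (Function('o')(R, q) = Mul(Add(R, q), Pow(Mul(2, q), -1)) = Mul(Add(R, q), Mul(Rational(1, 2), Pow(q, -1))) = Mul(Rational(1, 2), Pow(q, -1), Add(R, q)))
Pow(Function('o')(1, Function('O')(-3)), 2) = Pow(Mul(Rational(1, 2), Pow(Rational(14, 3), -1), Add(1, Rational(14, 3))), 2) = Pow(Mul(Rational(1, 2), Rational(3, 14), Rational(17, 3)), 2) = Pow(Rational(17, 28), 2) = Rational(289, 784)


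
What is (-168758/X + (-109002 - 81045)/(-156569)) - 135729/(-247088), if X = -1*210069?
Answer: 20857282869037229/8126796781273968 ≈ 2.5665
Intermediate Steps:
X = -210069
(-168758/X + (-109002 - 81045)/(-156569)) - 135729/(-247088) = (-168758/(-210069) + (-109002 - 81045)/(-156569)) - 135729/(-247088) = (-168758*(-1/210069) - 190047*(-1/156569)) - 135729*(-1)/247088 = (168758/210069 + 190047/156569) - 1*(-135729/247088) = 66345254545/32890293261 + 135729/247088 = 20857282869037229/8126796781273968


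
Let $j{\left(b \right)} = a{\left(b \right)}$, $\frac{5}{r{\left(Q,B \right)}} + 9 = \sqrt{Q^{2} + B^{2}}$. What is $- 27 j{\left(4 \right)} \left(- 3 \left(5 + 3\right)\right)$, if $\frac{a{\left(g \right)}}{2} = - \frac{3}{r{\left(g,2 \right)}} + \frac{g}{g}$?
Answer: $\frac{41472}{5} - \frac{7776 \sqrt{5}}{5} \approx 4816.9$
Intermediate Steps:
$r{\left(Q,B \right)} = \frac{5}{-9 + \sqrt{B^{2} + Q^{2}}}$ ($r{\left(Q,B \right)} = \frac{5}{-9 + \sqrt{Q^{2} + B^{2}}} = \frac{5}{-9 + \sqrt{B^{2} + Q^{2}}}$)
$a{\left(g \right)} = \frac{64}{5} - \frac{6 \sqrt{4 + g^{2}}}{5}$ ($a{\left(g \right)} = 2 \left(- \frac{3}{5 \frac{1}{-9 + \sqrt{2^{2} + g^{2}}}} + \frac{g}{g}\right) = 2 \left(- \frac{3}{5 \frac{1}{-9 + \sqrt{4 + g^{2}}}} + 1\right) = 2 \left(- 3 \left(- \frac{9}{5} + \frac{\sqrt{4 + g^{2}}}{5}\right) + 1\right) = 2 \left(\left(\frac{27}{5} - \frac{3 \sqrt{4 + g^{2}}}{5}\right) + 1\right) = 2 \left(\frac{32}{5} - \frac{3 \sqrt{4 + g^{2}}}{5}\right) = \frac{64}{5} - \frac{6 \sqrt{4 + g^{2}}}{5}$)
$j{\left(b \right)} = \frac{64}{5} - \frac{6 \sqrt{4 + b^{2}}}{5}$
$- 27 j{\left(4 \right)} \left(- 3 \left(5 + 3\right)\right) = - 27 \left(\frac{64}{5} - \frac{6 \sqrt{4 + 4^{2}}}{5}\right) \left(- 3 \left(5 + 3\right)\right) = - 27 \left(\frac{64}{5} - \frac{6 \sqrt{4 + 16}}{5}\right) \left(\left(-3\right) 8\right) = - 27 \left(\frac{64}{5} - \frac{6 \sqrt{20}}{5}\right) \left(-24\right) = - 27 \left(\frac{64}{5} - \frac{6 \cdot 2 \sqrt{5}}{5}\right) \left(-24\right) = - 27 \left(\frac{64}{5} - \frac{12 \sqrt{5}}{5}\right) \left(-24\right) = \left(- \frac{1728}{5} + \frac{324 \sqrt{5}}{5}\right) \left(-24\right) = \frac{41472}{5} - \frac{7776 \sqrt{5}}{5}$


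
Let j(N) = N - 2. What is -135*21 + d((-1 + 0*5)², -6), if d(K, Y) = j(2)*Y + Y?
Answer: -2841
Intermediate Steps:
j(N) = -2 + N
d(K, Y) = Y (d(K, Y) = (-2 + 2)*Y + Y = 0*Y + Y = 0 + Y = Y)
-135*21 + d((-1 + 0*5)², -6) = -135*21 - 6 = -2835 - 6 = -2841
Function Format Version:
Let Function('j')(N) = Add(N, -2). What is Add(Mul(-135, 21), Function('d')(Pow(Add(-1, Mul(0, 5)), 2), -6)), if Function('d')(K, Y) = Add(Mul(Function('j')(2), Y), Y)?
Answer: -2841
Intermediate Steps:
Function('j')(N) = Add(-2, N)
Function('d')(K, Y) = Y (Function('d')(K, Y) = Add(Mul(Add(-2, 2), Y), Y) = Add(Mul(0, Y), Y) = Add(0, Y) = Y)
Add(Mul(-135, 21), Function('d')(Pow(Add(-1, Mul(0, 5)), 2), -6)) = Add(Mul(-135, 21), -6) = Add(-2835, -6) = -2841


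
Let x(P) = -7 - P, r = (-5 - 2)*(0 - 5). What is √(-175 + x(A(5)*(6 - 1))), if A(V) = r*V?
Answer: I*√1057 ≈ 32.512*I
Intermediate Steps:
r = 35 (r = -7*(-5) = 35)
A(V) = 35*V
√(-175 + x(A(5)*(6 - 1))) = √(-175 + (-7 - 35*5*(6 - 1))) = √(-175 + (-7 - 175*5)) = √(-175 + (-7 - 1*875)) = √(-175 + (-7 - 875)) = √(-175 - 882) = √(-1057) = I*√1057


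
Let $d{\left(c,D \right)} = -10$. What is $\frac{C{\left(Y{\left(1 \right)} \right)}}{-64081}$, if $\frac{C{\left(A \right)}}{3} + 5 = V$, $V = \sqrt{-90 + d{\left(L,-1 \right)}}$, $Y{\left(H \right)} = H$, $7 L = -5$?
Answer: $\frac{15}{64081} - \frac{30 i}{64081} \approx 0.00023408 - 0.00046816 i$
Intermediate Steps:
$L = - \frac{5}{7}$ ($L = \frac{1}{7} \left(-5\right) = - \frac{5}{7} \approx -0.71429$)
$V = 10 i$ ($V = \sqrt{-90 - 10} = \sqrt{-100} = 10 i \approx 10.0 i$)
$C{\left(A \right)} = -15 + 30 i$ ($C{\left(A \right)} = -15 + 3 \cdot 10 i = -15 + 30 i$)
$\frac{C{\left(Y{\left(1 \right)} \right)}}{-64081} = \frac{-15 + 30 i}{-64081} = \left(-15 + 30 i\right) \left(- \frac{1}{64081}\right) = \frac{15}{64081} - \frac{30 i}{64081}$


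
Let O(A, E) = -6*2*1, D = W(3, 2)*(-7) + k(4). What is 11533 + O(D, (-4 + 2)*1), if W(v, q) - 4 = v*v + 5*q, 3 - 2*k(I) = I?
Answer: 11521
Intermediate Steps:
k(I) = 3/2 - I/2
W(v, q) = 4 + v² + 5*q (W(v, q) = 4 + (v*v + 5*q) = 4 + (v² + 5*q) = 4 + v² + 5*q)
D = -323/2 (D = (4 + 3² + 5*2)*(-7) + (3/2 - ½*4) = (4 + 9 + 10)*(-7) + (3/2 - 2) = 23*(-7) - ½ = -161 - ½ = -323/2 ≈ -161.50)
O(A, E) = -12 (O(A, E) = -12*1 = -12)
11533 + O(D, (-4 + 2)*1) = 11533 - 12 = 11521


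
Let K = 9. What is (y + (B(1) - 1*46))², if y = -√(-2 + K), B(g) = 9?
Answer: (37 + √7)² ≈ 1571.8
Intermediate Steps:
y = -√7 (y = -√(-2 + 9) = -√7 ≈ -2.6458)
(y + (B(1) - 1*46))² = (-√7 + (9 - 1*46))² = (-√7 + (9 - 46))² = (-√7 - 37)² = (-37 - √7)²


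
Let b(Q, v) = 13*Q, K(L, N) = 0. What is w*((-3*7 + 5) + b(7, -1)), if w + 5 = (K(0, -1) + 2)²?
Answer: -75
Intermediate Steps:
w = -1 (w = -5 + (0 + 2)² = -5 + 2² = -5 + 4 = -1)
w*((-3*7 + 5) + b(7, -1)) = -((-3*7 + 5) + 13*7) = -((-21 + 5) + 91) = -(-16 + 91) = -1*75 = -75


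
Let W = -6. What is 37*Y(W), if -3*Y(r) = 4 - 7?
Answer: 37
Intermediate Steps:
Y(r) = 1 (Y(r) = -(4 - 7)/3 = -⅓*(-3) = 1)
37*Y(W) = 37*1 = 37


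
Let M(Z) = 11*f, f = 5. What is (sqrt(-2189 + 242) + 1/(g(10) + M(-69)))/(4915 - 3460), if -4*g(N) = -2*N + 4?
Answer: 1/85845 + I*sqrt(1947)/1455 ≈ 1.1649e-5 + 0.030326*I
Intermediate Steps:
M(Z) = 55 (M(Z) = 11*5 = 55)
g(N) = -1 + N/2 (g(N) = -(-2*N + 4)/4 = -(4 - 2*N)/4 = -1 + N/2)
(sqrt(-2189 + 242) + 1/(g(10) + M(-69)))/(4915 - 3460) = (sqrt(-2189 + 242) + 1/((-1 + (1/2)*10) + 55))/(4915 - 3460) = (sqrt(-1947) + 1/((-1 + 5) + 55))/1455 = (I*sqrt(1947) + 1/(4 + 55))*(1/1455) = (I*sqrt(1947) + 1/59)*(1/1455) = (1/59 + I*sqrt(1947))*(1/1455) = 1/85845 + I*sqrt(1947)/1455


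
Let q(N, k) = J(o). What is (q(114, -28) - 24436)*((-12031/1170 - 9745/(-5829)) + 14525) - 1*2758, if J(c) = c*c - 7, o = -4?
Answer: -62007955925353/174870 ≈ -3.5459e+8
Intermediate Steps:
J(c) = -7 + c² (J(c) = c² - 7 = -7 + c²)
q(N, k) = 9 (q(N, k) = -7 + (-4)² = -7 + 16 = 9)
(q(114, -28) - 24436)*((-12031/1170 - 9745/(-5829)) + 14525) - 1*2758 = (9 - 24436)*((-12031/1170 - 9745/(-5829)) + 14525) - 1*2758 = -24427*((-12031*1/1170 - 9745*(-1/5829)) + 14525) - 2758 = -24427*((-12031/1170 + 9745/5829) + 14525) - 2758 = -24427*(-19575683/2273310 + 14525) - 2758 = -24427*33000252067/2273310 - 2758 = -62007473633893/174870 - 2758 = -62007955925353/174870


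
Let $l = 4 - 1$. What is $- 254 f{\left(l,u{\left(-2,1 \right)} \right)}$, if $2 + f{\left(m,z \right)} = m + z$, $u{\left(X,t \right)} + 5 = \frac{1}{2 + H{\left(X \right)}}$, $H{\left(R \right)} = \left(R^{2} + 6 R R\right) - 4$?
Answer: $\frac{13081}{13} \approx 1006.2$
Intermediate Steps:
$l = 3$ ($l = 4 - 1 = 3$)
$H{\left(R \right)} = -4 + 7 R^{2}$ ($H{\left(R \right)} = \left(R^{2} + 6 R^{2}\right) - 4 = 7 R^{2} - 4 = -4 + 7 R^{2}$)
$u{\left(X,t \right)} = -5 + \frac{1}{-2 + 7 X^{2}}$ ($u{\left(X,t \right)} = -5 + \frac{1}{2 + \left(-4 + 7 X^{2}\right)} = -5 + \frac{1}{-2 + 7 X^{2}}$)
$f{\left(m,z \right)} = -2 + m + z$ ($f{\left(m,z \right)} = -2 + \left(m + z\right) = -2 + m + z$)
$- 254 f{\left(l,u{\left(-2,1 \right)} \right)} = - 254 \left(-2 + 3 + \frac{11 - 35 \left(-2\right)^{2}}{-2 + 7 \left(-2\right)^{2}}\right) = - 254 \left(-2 + 3 + \frac{11 - 140}{-2 + 7 \cdot 4}\right) = - 254 \left(-2 + 3 + \frac{11 - 140}{-2 + 28}\right) = - 254 \left(-2 + 3 + \frac{1}{26} \left(-129\right)\right) = - 254 \left(-2 + 3 - \frac{129}{26}\right) = \left(-254\right) \left(- \frac{103}{26}\right) = \frac{13081}{13}$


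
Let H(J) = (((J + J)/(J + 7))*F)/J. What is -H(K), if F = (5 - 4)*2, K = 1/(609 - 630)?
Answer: -42/73 ≈ -0.57534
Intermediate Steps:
K = -1/21 (K = 1/(-21) = -1/21 ≈ -0.047619)
F = 2 (F = 1*2 = 2)
H(J) = 4/(7 + J) (H(J) = (((J + J)/(J + 7))*2)/J = (((2*J)/(7 + J))*2)/J = ((2*J/(7 + J))*2)/J = (4*J/(7 + J))/J = 4/(7 + J))
-H(K) = -4/(7 - 1/21) = -4/146/21 = -4*21/146 = -1*42/73 = -42/73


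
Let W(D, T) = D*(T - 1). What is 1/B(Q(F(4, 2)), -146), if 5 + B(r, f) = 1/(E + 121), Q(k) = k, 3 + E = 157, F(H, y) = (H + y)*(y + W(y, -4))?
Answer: -275/1374 ≈ -0.20015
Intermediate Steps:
W(D, T) = D*(-1 + T)
F(H, y) = -4*y*(H + y) (F(H, y) = (H + y)*(y + y*(-1 - 4)) = (H + y)*(y + y*(-5)) = (H + y)*(y - 5*y) = (H + y)*(-4*y) = -4*y*(H + y))
E = 154 (E = -3 + 157 = 154)
B(r, f) = -1374/275 (B(r, f) = -5 + 1/(154 + 121) = -5 + 1/275 = -1374/275)
1/B(Q(F(4, 2)), -146) = 1/(-1374/275) = -275/1374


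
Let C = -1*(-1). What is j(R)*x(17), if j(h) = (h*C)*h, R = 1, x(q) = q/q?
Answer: 1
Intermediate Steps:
C = 1
x(q) = 1
j(h) = h² (j(h) = (h*1)*h = h*h = h²)
j(R)*x(17) = 1²*1 = 1*1 = 1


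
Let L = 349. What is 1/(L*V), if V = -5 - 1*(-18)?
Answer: 1/4537 ≈ 0.00022041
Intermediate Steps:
V = 13 (V = -5 + 18 = 13)
1/(L*V) = 1/(349*13) = 1/4537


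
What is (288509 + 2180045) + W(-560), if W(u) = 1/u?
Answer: 1382390239/560 ≈ 2.4686e+6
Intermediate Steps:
(288509 + 2180045) + W(-560) = (288509 + 2180045) + 1/(-560) = 2468554 - 1/560 = 1382390239/560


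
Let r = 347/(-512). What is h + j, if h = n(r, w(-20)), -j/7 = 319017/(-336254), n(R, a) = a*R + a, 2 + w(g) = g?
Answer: -19311273/43040512 ≈ -0.44868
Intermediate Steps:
r = -347/512 (r = 347*(-1/512) = -347/512 ≈ -0.67773)
w(g) = -2 + g
n(R, a) = a + R*a (n(R, a) = R*a + a = a + R*a)
j = 2233119/336254 (j = -2233119/(-336254) = -2233119*(-1)/336254 = -7*(-319017/336254) = 2233119/336254 ≈ 6.6412)
h = -1815/256 (h = (-2 - 20)*(1 - 347/512) = -22*165/512 = -1815/256 ≈ -7.0898)
h + j = -1815/256 + 2233119/336254 = -19311273/43040512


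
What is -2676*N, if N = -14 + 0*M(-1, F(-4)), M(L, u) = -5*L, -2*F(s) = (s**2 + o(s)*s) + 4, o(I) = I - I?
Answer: 37464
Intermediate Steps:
o(I) = 0
F(s) = -2 - s**2/2 (F(s) = -((s**2 + 0*s) + 4)/2 = -((s**2 + 0) + 4)/2 = -(s**2 + 4)/2 = -(4 + s**2)/2 = -2 - s**2/2)
N = -14 (N = -14 + 0*(-5*(-1)) = -14 + 0*5 = -14 + 0 = -14)
-2676*N = -2676*(-14) = 37464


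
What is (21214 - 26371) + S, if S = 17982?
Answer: 12825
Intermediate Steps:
(21214 - 26371) + S = (21214 - 26371) + 17982 = -5157 + 17982 = 12825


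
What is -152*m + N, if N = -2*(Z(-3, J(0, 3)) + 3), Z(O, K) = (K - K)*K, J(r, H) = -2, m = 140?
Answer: -21286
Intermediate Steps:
Z(O, K) = 0 (Z(O, K) = 0*K = 0)
N = -6 (N = -2*(0 + 3) = -2*3 = -6)
-152*m + N = -152*140 - 6 = -21280 - 6 = -21286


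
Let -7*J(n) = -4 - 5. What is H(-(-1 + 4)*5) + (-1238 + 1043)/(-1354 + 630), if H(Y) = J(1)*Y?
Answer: -96375/5068 ≈ -19.016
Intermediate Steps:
J(n) = 9/7 (J(n) = -(-4 - 5)/7 = -1/7*(-9) = 9/7)
H(Y) = 9*Y/7
H(-(-1 + 4)*5) + (-1238 + 1043)/(-1354 + 630) = 9*(-(-1 + 4)*5)/7 + (-1238 + 1043)/(-1354 + 630) = 9*(-3*5)/7 - 195/(-724) = 9*(-1*15)/7 - 195*(-1/724) = (9/7)*(-15) + 195/724 = -135/7 + 195/724 = -96375/5068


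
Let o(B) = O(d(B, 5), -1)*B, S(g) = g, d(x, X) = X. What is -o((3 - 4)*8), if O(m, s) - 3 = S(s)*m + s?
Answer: -24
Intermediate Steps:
O(m, s) = 3 + s + m*s (O(m, s) = 3 + (s*m + s) = 3 + (m*s + s) = 3 + (s + m*s) = 3 + s + m*s)
o(B) = -3*B (o(B) = (3 - 1 + 5*(-1))*B = (3 - 1 - 5)*B = -3*B)
-o((3 - 4)*8) = -(-3)*(3 - 4)*8 = -(-3)*(-1*8) = -(-3)*(-8) = -1*24 = -24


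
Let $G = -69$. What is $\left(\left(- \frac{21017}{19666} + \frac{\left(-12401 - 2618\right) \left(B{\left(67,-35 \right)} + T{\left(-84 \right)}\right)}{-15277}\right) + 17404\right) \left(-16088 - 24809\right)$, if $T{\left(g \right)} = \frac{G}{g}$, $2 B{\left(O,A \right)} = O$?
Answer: $- \frac{2999419608622103661}{4206124748} \approx -7.1311 \cdot 10^{8}$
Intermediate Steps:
$B{\left(O,A \right)} = \frac{O}{2}$
$T{\left(g \right)} = - \frac{69}{g}$
$\left(\left(- \frac{21017}{19666} + \frac{\left(-12401 - 2618\right) \left(B{\left(67,-35 \right)} + T{\left(-84 \right)}\right)}{-15277}\right) + 17404\right) \left(-16088 - 24809\right) = \left(\left(- \frac{21017}{19666} + \frac{\left(-12401 - 2618\right) \left(\frac{1}{2} \cdot 67 - \frac{69}{-84}\right)}{-15277}\right) + 17404\right) \left(-16088 - 24809\right) = \left(\left(\left(-21017\right) \frac{1}{19666} + - 15019 \left(\frac{67}{2} - - \frac{23}{28}\right) \left(- \frac{1}{15277}\right)\right) + 17404\right) \left(-40897\right) = \left(\left(- \frac{21017}{19666} + - 15019 \left(\frac{67}{2} + \frac{23}{28}\right) \left(- \frac{1}{15277}\right)\right) + 17404\right) \left(-40897\right) = \left(\left(- \frac{21017}{19666} + \left(-15019\right) \frac{961}{28} \left(- \frac{1}{15277}\right)\right) + 17404\right) \left(-40897\right) = \left(\left(- \frac{21017}{19666} - - \frac{14433259}{427756}\right) + 17404\right) \left(-40897\right) = \left(\left(- \frac{21017}{19666} + \frac{14433259}{427756}\right) + 17404\right) \left(-40897\right) = \left(\frac{137427161821}{4206124748} + 17404\right) \left(-40897\right) = \frac{73340822276013}{4206124748} \left(-40897\right) = - \frac{2999419608622103661}{4206124748}$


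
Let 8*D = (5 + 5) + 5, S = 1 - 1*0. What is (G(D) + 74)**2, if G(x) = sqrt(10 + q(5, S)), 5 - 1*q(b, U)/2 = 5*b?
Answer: (74 + I*sqrt(30))**2 ≈ 5446.0 + 810.63*I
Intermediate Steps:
S = 1 (S = 1 + 0 = 1)
D = 15/8 (D = ((5 + 5) + 5)/8 = (10 + 5)/8 = (1/8)*15 = 15/8 ≈ 1.8750)
q(b, U) = 10 - 10*b
G(x) = I*sqrt(30) (G(x) = sqrt(10 + (10 - 10*5)) = sqrt(10 + (10 - 50)) = sqrt(10 - 40) = sqrt(-30) = I*sqrt(30))
(G(D) + 74)**2 = (I*sqrt(30) + 74)**2 = (74 + I*sqrt(30))**2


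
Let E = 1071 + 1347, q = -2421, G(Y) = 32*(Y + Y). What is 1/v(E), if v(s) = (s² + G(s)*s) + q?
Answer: 1/380034639 ≈ 2.6313e-9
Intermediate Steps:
G(Y) = 64*Y (G(Y) = 32*(2*Y) = 64*Y)
E = 2418
v(s) = -2421 + 65*s² (v(s) = (s² + (64*s)*s) - 2421 = (s² + 64*s²) - 2421 = 65*s² - 2421 = -2421 + 65*s²)
1/v(E) = 1/(-2421 + 65*2418²) = 1/(-2421 + 65*5846724) = 1/(-2421 + 380037060) = 1/380034639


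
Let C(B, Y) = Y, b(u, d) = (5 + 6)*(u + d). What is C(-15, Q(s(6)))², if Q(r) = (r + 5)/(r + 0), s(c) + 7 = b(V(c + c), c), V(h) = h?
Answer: 38416/36481 ≈ 1.0530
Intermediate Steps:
b(u, d) = 11*d + 11*u (b(u, d) = 11*(d + u) = 11*d + 11*u)
s(c) = -7 + 33*c (s(c) = -7 + (11*c + 11*(c + c)) = -7 + (11*c + 11*(2*c)) = -7 + (11*c + 22*c) = -7 + 33*c)
Q(r) = (5 + r)/r
C(-15, Q(s(6)))² = ((5 + (-7 + 33*6))/(-7 + 33*6))² = ((5 + (-7 + 198))/(-7 + 198))² = ((5 + 191)/191)² = ((1/191)*196)² = (196/191)² = 38416/36481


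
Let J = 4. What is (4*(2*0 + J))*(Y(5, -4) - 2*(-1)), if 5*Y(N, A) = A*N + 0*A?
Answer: -32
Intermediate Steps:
Y(N, A) = A*N/5 (Y(N, A) = (A*N + 0*A)/5 = (A*N + 0)/5 = (A*N)/5 = A*N/5)
(4*(2*0 + J))*(Y(5, -4) - 2*(-1)) = (4*(2*0 + 4))*((⅕)*(-4)*5 - 2*(-1)) = (4*(0 + 4))*(-4 + 2) = (4*4)*(-2) = 16*(-2) = -32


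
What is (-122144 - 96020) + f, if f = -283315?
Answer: -501479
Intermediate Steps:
(-122144 - 96020) + f = (-122144 - 96020) - 283315 = -218164 - 283315 = -501479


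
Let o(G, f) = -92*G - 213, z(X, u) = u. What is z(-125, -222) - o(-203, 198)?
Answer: -18685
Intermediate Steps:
o(G, f) = -213 - 92*G
z(-125, -222) - o(-203, 198) = -222 - (-213 - 92*(-203)) = -222 - (-213 + 18676) = -222 - 1*18463 = -222 - 18463 = -18685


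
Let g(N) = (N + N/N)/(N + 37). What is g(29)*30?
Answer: 150/11 ≈ 13.636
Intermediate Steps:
g(N) = (1 + N)/(37 + N) (g(N) = (N + 1)/(37 + N) = (1 + N)/(37 + N))
g(29)*30 = ((1 + 29)/(37 + 29))*30 = (30/66)*30 = ((1/66)*30)*30 = (5/11)*30 = 150/11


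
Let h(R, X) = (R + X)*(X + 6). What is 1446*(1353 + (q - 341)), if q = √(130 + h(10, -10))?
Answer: 1463352 + 1446*√130 ≈ 1.4798e+6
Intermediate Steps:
h(R, X) = (6 + X)*(R + X) (h(R, X) = (R + X)*(6 + X) = (6 + X)*(R + X))
q = √130 (q = √(130 + ((-10)² + 6*10 + 6*(-10) + 10*(-10))) = √(130 + (100 + 60 - 60 - 100)) = √(130 + 0) = √130 ≈ 11.402)
1446*(1353 + (q - 341)) = 1446*(1353 + (√130 - 341)) = 1446*(1353 + (-341 + √130)) = 1446*(1012 + √130) = 1463352 + 1446*√130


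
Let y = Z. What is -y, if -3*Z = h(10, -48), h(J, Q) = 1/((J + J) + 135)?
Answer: 1/465 ≈ 0.0021505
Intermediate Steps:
h(J, Q) = 1/(135 + 2*J) (h(J, Q) = 1/(2*J + 135) = 1/(135 + 2*J))
Z = -1/465 (Z = -1/(3*(135 + 2*10)) = -1/(3*(135 + 20)) = -1/3/155 = -1/3*1/155 = -1/465 ≈ -0.0021505)
y = -1/465 ≈ -0.0021505
-y = -1*(-1/465) = 1/465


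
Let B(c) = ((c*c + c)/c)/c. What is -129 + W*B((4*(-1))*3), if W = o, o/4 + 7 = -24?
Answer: -728/3 ≈ -242.67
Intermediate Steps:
o = -124 (o = -28 + 4*(-24) = -28 - 96 = -124)
W = -124
B(c) = (c + c²)/c² (B(c) = ((c² + c)/c)/c = ((c + c²)/c)/c = (c + c²)/c²)
-129 + W*B((4*(-1))*3) = -129 - 124*(1 + (4*(-1))*3)/((4*(-1))*3) = -129 - 124*(1 - 4*3)/((-4*3)) = -129 - 124*(1 - 12)/(-12) = -129 - (-31)*(-11)/3 = -129 - 124*11/12 = -129 - 341/3 = -728/3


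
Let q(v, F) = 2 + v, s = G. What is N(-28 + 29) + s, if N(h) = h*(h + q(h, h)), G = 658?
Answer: 662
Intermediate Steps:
s = 658
N(h) = h*(2 + 2*h) (N(h) = h*(h + (2 + h)) = h*(2 + 2*h))
N(-28 + 29) + s = 2*(-28 + 29)*(1 + (-28 + 29)) + 658 = 2*1*(1 + 1) + 658 = 2*1*2 + 658 = 4 + 658 = 662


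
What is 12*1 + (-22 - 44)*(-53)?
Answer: 3510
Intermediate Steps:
12*1 + (-22 - 44)*(-53) = 12 - 66*(-53) = 12 + 3498 = 3510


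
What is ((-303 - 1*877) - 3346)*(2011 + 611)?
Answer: -11867172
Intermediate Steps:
((-303 - 1*877) - 3346)*(2011 + 611) = ((-303 - 877) - 3346)*2622 = (-1180 - 3346)*2622 = -4526*2622 = -11867172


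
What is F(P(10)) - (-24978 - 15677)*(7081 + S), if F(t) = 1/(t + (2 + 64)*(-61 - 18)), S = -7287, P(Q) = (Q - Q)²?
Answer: -43666885021/5214 ≈ -8.3749e+6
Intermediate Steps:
P(Q) = 0 (P(Q) = 0² = 0)
F(t) = 1/(-5214 + t) (F(t) = 1/(t + 66*(-79)) = 1/(t - 5214) = 1/(-5214 + t))
F(P(10)) - (-24978 - 15677)*(7081 + S) = 1/(-5214 + 0) - (-24978 - 15677)*(7081 - 7287) = 1/(-5214) - (-40655)*(-206) = -1/5214 - 1*8374930 = -1/5214 - 8374930 = -43666885021/5214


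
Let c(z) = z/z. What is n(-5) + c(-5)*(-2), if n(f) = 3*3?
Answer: 7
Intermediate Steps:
n(f) = 9
c(z) = 1
n(-5) + c(-5)*(-2) = 9 + 1*(-2) = 9 - 2 = 7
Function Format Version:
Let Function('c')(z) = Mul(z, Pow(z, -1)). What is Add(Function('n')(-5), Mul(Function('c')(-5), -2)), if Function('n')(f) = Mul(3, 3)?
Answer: 7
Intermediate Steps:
Function('n')(f) = 9
Function('c')(z) = 1
Add(Function('n')(-5), Mul(Function('c')(-5), -2)) = Add(9, Mul(1, -2)) = Add(9, -2) = 7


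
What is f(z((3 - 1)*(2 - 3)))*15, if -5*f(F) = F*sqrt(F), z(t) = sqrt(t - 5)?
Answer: -3*7**(3/4)*I**(3/2) ≈ 9.1291 - 9.1291*I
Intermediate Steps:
z(t) = sqrt(-5 + t)
f(F) = -F**(3/2)/5 (f(F) = -F*sqrt(F)/5 = -F**(3/2)/5)
f(z((3 - 1)*(2 - 3)))*15 = -(-5 + (3 - 1)*(2 - 3))**(3/4)/5*15 = -(-5 + 2*(-1))**(3/4)/5*15 = -(-5 - 2)**(3/4)/5*15 = -(-7)**(3/4)/5*15 = -7**(3/4)*I**(3/2)/5*15 = -3*7**(3/4)*I**(3/2)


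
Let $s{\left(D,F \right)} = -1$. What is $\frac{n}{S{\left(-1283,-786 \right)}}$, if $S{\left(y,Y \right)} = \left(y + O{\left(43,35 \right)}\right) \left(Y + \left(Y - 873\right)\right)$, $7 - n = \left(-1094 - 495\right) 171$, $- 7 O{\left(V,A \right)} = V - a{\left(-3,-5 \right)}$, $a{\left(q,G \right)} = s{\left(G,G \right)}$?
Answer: $\frac{1902082}{22066125} \approx 0.086199$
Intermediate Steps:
$a{\left(q,G \right)} = -1$
$O{\left(V,A \right)} = - \frac{1}{7} - \frac{V}{7}$ ($O{\left(V,A \right)} = - \frac{V - -1}{7} = - \frac{V + 1}{7} = - \frac{1 + V}{7} = - \frac{1}{7} - \frac{V}{7}$)
$n = 271726$ ($n = 7 - \left(-1094 - 495\right) 171 = 7 - \left(-1589\right) 171 = 7 - -271719 = 7 + 271719 = 271726$)
$S{\left(y,Y \right)} = \left(-873 + 2 Y\right) \left(- \frac{44}{7} + y\right)$ ($S{\left(y,Y \right)} = \left(y - \frac{44}{7}\right) \left(Y + \left(Y - 873\right)\right) = \left(y - \frac{44}{7}\right) \left(Y + \left(-873 + Y\right)\right) = \left(- \frac{44}{7} + y\right) \left(-873 + 2 Y\right) = \left(-873 + 2 Y\right) \left(- \frac{44}{7} + y\right)$)
$\frac{n}{S{\left(-1283,-786 \right)}} = \frac{271726}{\frac{38412}{7} - -1120059 - - \frac{69168}{7} + 2 \left(-786\right) \left(-1283\right)} = \frac{271726}{\frac{38412}{7} + 1120059 + \frac{69168}{7} + 2016876} = \frac{271726}{\frac{22066125}{7}} = 271726 \cdot \frac{7}{22066125} = \frac{1902082}{22066125}$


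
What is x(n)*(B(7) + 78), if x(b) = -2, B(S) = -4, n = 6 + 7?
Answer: -148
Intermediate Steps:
n = 13
x(n)*(B(7) + 78) = -2*(-4 + 78) = -2*74 = -148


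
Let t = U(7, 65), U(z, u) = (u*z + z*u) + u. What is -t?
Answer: -975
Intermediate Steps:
U(z, u) = u + 2*u*z (U(z, u) = (u*z + u*z) + u = 2*u*z + u = u + 2*u*z)
t = 975 (t = 65*(1 + 2*7) = 65*(1 + 14) = 65*15 = 975)
-t = -1*975 = -975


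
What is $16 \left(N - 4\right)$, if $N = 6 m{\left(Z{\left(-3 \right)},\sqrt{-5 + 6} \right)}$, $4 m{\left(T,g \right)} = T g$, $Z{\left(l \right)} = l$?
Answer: $-136$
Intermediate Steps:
$m{\left(T,g \right)} = \frac{T g}{4}$
$N = - \frac{9}{2}$ ($N = 6 \cdot \frac{1}{4} \left(-3\right) \sqrt{-5 + 6} = 6 \cdot \frac{1}{4} \left(-3\right) \sqrt{1} = 6 \cdot \frac{1}{4} \left(-3\right) 1 = 6 \left(- \frac{3}{4}\right) = - \frac{9}{2} \approx -4.5$)
$16 \left(N - 4\right) = 16 \left(- \frac{9}{2} - 4\right) = 16 \left(- \frac{17}{2}\right) = -136$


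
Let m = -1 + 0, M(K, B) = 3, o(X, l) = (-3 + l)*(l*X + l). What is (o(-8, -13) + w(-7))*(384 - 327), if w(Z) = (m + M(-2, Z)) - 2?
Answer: -82992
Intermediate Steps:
o(X, l) = (-3 + l)*(l + X*l) (o(X, l) = (-3 + l)*(X*l + l) = (-3 + l)*(l + X*l))
m = -1
w(Z) = 0 (w(Z) = (-1 + 3) - 2 = 2 - 2 = 0)
(o(-8, -13) + w(-7))*(384 - 327) = (-13*(-3 - 13 - 3*(-8) - 8*(-13)) + 0)*(384 - 327) = (-13*(-3 - 13 + 24 + 104) + 0)*57 = (-13*112 + 0)*57 = (-1456 + 0)*57 = -1456*57 = -82992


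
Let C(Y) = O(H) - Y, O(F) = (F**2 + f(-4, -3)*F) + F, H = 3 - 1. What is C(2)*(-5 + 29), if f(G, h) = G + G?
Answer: -288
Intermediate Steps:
f(G, h) = 2*G
H = 2
O(F) = F**2 - 7*F (O(F) = (F**2 + (2*(-4))*F) + F = (F**2 - 8*F) + F = F**2 - 7*F)
C(Y) = -10 - Y (C(Y) = 2*(-7 + 2) - Y = 2*(-5) - Y = -10 - Y)
C(2)*(-5 + 29) = (-10 - 1*2)*(-5 + 29) = (-10 - 2)*24 = -12*24 = -288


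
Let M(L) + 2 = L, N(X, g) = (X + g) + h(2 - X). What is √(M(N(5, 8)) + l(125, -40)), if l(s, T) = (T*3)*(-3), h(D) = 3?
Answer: √374 ≈ 19.339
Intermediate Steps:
N(X, g) = 3 + X + g (N(X, g) = (X + g) + 3 = 3 + X + g)
l(s, T) = -9*T (l(s, T) = (3*T)*(-3) = -9*T)
M(L) = -2 + L
√(M(N(5, 8)) + l(125, -40)) = √((-2 + (3 + 5 + 8)) - 9*(-40)) = √((-2 + 16) + 360) = √(14 + 360) = √374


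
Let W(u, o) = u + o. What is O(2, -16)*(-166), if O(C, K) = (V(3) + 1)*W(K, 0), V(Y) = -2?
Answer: -2656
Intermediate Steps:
W(u, o) = o + u
O(C, K) = -K (O(C, K) = (-2 + 1)*(0 + K) = -K)
O(2, -16)*(-166) = -1*(-16)*(-166) = 16*(-166) = -2656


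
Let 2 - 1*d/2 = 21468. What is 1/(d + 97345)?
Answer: 1/54413 ≈ 1.8378e-5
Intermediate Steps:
d = -42932 (d = 4 - 2*21468 = 4 - 42936 = -42932)
1/(d + 97345) = 1/(-42932 + 97345) = 1/54413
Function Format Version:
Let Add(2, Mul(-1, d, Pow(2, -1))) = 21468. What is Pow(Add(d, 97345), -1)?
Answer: Rational(1, 54413) ≈ 1.8378e-5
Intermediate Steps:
d = -42932 (d = Add(4, Mul(-2, 21468)) = Add(4, -42936) = -42932)
Pow(Add(d, 97345), -1) = Pow(Add(-42932, 97345), -1) = Pow(54413, -1) = Rational(1, 54413)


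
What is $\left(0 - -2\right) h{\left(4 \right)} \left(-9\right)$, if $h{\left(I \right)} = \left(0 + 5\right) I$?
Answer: $-360$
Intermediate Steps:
$h{\left(I \right)} = 5 I$
$\left(0 - -2\right) h{\left(4 \right)} \left(-9\right) = \left(0 - -2\right) 5 \cdot 4 \left(-9\right) = \left(0 + 2\right) 20 \left(-9\right) = 2 \cdot 20 \left(-9\right) = 40 \left(-9\right) = -360$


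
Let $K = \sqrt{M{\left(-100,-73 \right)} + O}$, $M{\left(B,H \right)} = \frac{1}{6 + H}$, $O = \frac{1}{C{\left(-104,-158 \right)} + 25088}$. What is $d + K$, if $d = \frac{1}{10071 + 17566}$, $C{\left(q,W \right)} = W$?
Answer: $\frac{1}{27637} + \frac{23 i \sqrt{8722730}}{556770} \approx 3.6183 \cdot 10^{-5} + 0.12201 i$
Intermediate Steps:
$O = \frac{1}{24930}$ ($O = \frac{1}{-158 + 25088} = \frac{1}{24930} \approx 4.0112 \cdot 10^{-5}$)
$K = \frac{23 i \sqrt{8722730}}{556770}$ ($K = \sqrt{\frac{1}{6 - 73} + \frac{1}{24930}} = \sqrt{\frac{1}{-67} + \frac{1}{24930}} = \sqrt{- \frac{1}{67} + \frac{1}{24930}} = \sqrt{- \frac{24863}{1670310}} = \frac{23 i \sqrt{8722730}}{556770} \approx 0.12201 i$)
$d = \frac{1}{27637} \approx 3.6183 \cdot 10^{-5}$
$d + K = \frac{1}{27637} + \frac{23 i \sqrt{8722730}}{556770}$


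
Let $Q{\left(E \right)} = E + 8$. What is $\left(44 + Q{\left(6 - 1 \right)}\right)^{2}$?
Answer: $3249$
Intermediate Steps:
$Q{\left(E \right)} = 8 + E$
$\left(44 + Q{\left(6 - 1 \right)}\right)^{2} = \left(44 + \left(8 + \left(6 - 1\right)\right)\right)^{2} = \left(44 + \left(8 + 5\right)\right)^{2} = \left(44 + 13\right)^{2} = 57^{2} = 3249$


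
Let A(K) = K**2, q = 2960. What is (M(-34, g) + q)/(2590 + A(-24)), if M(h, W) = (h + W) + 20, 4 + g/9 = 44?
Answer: 1653/1583 ≈ 1.0442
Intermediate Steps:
g = 360 (g = -36 + 9*44 = -36 + 396 = 360)
M(h, W) = 20 + W + h (M(h, W) = (W + h) + 20 = 20 + W + h)
(M(-34, g) + q)/(2590 + A(-24)) = ((20 + 360 - 34) + 2960)/(2590 + (-24)**2) = (346 + 2960)/(2590 + 576) = 3306/3166 = 3306*(1/3166) = 1653/1583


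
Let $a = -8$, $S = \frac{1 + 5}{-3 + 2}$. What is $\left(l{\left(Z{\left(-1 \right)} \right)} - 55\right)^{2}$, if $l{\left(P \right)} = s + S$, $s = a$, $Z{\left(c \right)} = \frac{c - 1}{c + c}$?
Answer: $4761$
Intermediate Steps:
$S = -6$ ($S = \frac{6}{-1} = 6 \left(-1\right) = -6$)
$Z{\left(c \right)} = \frac{-1 + c}{2 c}$
$s = -8$
$l{\left(P \right)} = -14$ ($l{\left(P \right)} = -8 - 6 = -14$)
$\left(l{\left(Z{\left(-1 \right)} \right)} - 55\right)^{2} = \left(-14 - 55\right)^{2} = \left(-69\right)^{2} = 4761$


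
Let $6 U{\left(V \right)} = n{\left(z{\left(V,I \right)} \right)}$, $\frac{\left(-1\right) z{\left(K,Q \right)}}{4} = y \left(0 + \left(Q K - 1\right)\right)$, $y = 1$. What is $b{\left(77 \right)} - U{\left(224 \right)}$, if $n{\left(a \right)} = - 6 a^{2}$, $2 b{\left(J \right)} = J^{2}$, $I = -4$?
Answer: $\frac{25753417}{2} \approx 1.2877 \cdot 10^{7}$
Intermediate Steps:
$b{\left(J \right)} = \frac{J^{2}}{2}$
$z{\left(K,Q \right)} = 4 - 4 K Q$ ($z{\left(K,Q \right)} = - 4 \cdot 1 \left(0 + \left(Q K - 1\right)\right) = - 4 \cdot 1 \left(0 + \left(K Q - 1\right)\right) = - 4 \cdot 1 \left(0 + \left(-1 + K Q\right)\right) = - 4 \cdot 1 \left(-1 + K Q\right) = - 4 \left(-1 + K Q\right) = 4 - 4 K Q$)
$U{\left(V \right)} = - \left(4 + 16 V\right)^{2}$ ($U{\left(V \right)} = \frac{\left(-6\right) \left(4 - 4 V \left(-4\right)\right)^{2}}{6} = \frac{\left(-6\right) \left(4 + 16 V\right)^{2}}{6} = - \left(4 + 16 V\right)^{2}$)
$b{\left(77 \right)} - U{\left(224 \right)} = \frac{77^{2}}{2} - - 16 \left(1 + 4 \cdot 224\right)^{2} = \frac{1}{2} \cdot 5929 - - 16 \left(1 + 896\right)^{2} = \frac{5929}{2} - - 16 \cdot 897^{2} = \frac{5929}{2} - \left(-16\right) 804609 = \frac{5929}{2} - -12873744 = \frac{5929}{2} + 12873744 = \frac{25753417}{2}$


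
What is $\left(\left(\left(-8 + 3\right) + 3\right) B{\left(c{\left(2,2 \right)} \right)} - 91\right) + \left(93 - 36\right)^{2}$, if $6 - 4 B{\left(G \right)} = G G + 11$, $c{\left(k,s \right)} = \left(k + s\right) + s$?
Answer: $\frac{6357}{2} \approx 3178.5$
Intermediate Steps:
$c{\left(k,s \right)} = k + 2 s$
$B{\left(G \right)} = - \frac{5}{4} - \frac{G^{2}}{4}$ ($B{\left(G \right)} = \frac{3}{2} - \frac{G G + 11}{4} = \frac{3}{2} - \frac{G^{2} + 11}{4} = \frac{3}{2} - \frac{11 + G^{2}}{4} = \frac{3}{2} - \left(\frac{11}{4} + \frac{G^{2}}{4}\right) = - \frac{5}{4} - \frac{G^{2}}{4}$)
$\left(\left(\left(-8 + 3\right) + 3\right) B{\left(c{\left(2,2 \right)} \right)} - 91\right) + \left(93 - 36\right)^{2} = \left(\left(\left(-8 + 3\right) + 3\right) \left(- \frac{5}{4} - \frac{\left(2 + 2 \cdot 2\right)^{2}}{4}\right) - 91\right) + \left(93 - 36\right)^{2} = \left(\left(-5 + 3\right) \left(- \frac{5}{4} - \frac{\left(2 + 4\right)^{2}}{4}\right) - 91\right) + 57^{2} = \left(- 2 \left(- \frac{5}{4} - \frac{6^{2}}{4}\right) - 91\right) + 3249 = \left(- 2 \left(- \frac{5}{4} - 9\right) - 91\right) + 3249 = \left(\left(-2\right) \left(- \frac{41}{4}\right) - 91\right) + 3249 = \left(\frac{41}{2} - 91\right) + 3249 = - \frac{141}{2} + 3249 = \frac{6357}{2}$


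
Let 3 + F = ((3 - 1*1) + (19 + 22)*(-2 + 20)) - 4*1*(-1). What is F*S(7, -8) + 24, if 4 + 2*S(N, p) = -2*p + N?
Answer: 14127/2 ≈ 7063.5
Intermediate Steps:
S(N, p) = -2 + N/2 - p (S(N, p) = -2 + (-2*p + N)/2 = -2 + (N - 2*p)/2 = -2 + (N/2 - p) = -2 + N/2 - p)
F = 741 (F = -3 + (((3 - 1*1) + (19 + 22)*(-2 + 20)) - 4*1*(-1)) = -3 + (((3 - 1) + 41*18) - 4*(-1)) = -3 + ((2 + 738) + 4) = -3 + (740 + 4) = -3 + 744 = 741)
F*S(7, -8) + 24 = 741*(-2 + (½)*7 - 1*(-8)) + 24 = 741*(-2 + 7/2 + 8) + 24 = 741*(19/2) + 24 = 14079/2 + 24 = 14127/2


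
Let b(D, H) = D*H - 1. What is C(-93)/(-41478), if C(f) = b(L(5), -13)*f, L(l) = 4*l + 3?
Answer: -150/223 ≈ -0.67265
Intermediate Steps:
L(l) = 3 + 4*l
b(D, H) = -1 + D*H
C(f) = -300*f (C(f) = (-1 + (3 + 4*5)*(-13))*f = (-1 + (3 + 20)*(-13))*f = (-1 + 23*(-13))*f = (-1 - 299)*f = -300*f)
C(-93)/(-41478) = -300*(-93)/(-41478) = 27900*(-1/41478) = -150/223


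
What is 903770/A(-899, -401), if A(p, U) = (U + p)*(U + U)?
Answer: 90377/104260 ≈ 0.86684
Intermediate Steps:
A(p, U) = 2*U*(U + p) (A(p, U) = (U + p)*(2*U) = 2*U*(U + p))
903770/A(-899, -401) = 903770/((2*(-401)*(-401 - 899))) = 903770/((2*(-401)*(-1300))) = 903770/1042600 = 903770*(1/1042600) = 90377/104260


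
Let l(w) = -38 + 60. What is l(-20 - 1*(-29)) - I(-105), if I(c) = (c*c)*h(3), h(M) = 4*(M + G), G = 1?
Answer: -176378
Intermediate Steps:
l(w) = 22
h(M) = 4 + 4*M (h(M) = 4*(M + 1) = 4*(1 + M) = 4 + 4*M)
I(c) = 16*c² (I(c) = (c*c)*(4 + 4*3) = c²*(4 + 12) = c²*16 = 16*c²)
l(-20 - 1*(-29)) - I(-105) = 22 - 16*(-105)² = 22 - 16*11025 = 22 - 1*176400 = 22 - 176400 = -176378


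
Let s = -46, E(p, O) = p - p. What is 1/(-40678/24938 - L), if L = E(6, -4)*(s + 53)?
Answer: -12469/20339 ≈ -0.61306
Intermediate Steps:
E(p, O) = 0
L = 0 (L = 0*(-46 + 53) = 0*7 = 0)
1/(-40678/24938 - L) = 1/(-40678/24938 - 1*0) = 1/(-40678*1/24938 + 0) = 1/(-20339/12469 + 0) = 1/(-20339/12469) = -12469/20339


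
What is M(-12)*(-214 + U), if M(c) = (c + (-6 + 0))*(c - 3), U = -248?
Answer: -124740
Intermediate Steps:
M(c) = (-6 + c)*(-3 + c) (M(c) = (c - 6)*(-3 + c) = (-6 + c)*(-3 + c))
M(-12)*(-214 + U) = (18 + (-12)² - 9*(-12))*(-214 - 248) = (18 + 144 + 108)*(-462) = 270*(-462) = -124740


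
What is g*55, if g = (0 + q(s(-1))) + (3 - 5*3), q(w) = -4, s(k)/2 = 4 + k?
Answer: -880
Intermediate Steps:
s(k) = 8 + 2*k (s(k) = 2*(4 + k) = 8 + 2*k)
g = -16 (g = (0 - 4) + (3 - 5*3) = -4 + (3 - 15) = -4 - 12 = -16)
g*55 = -16*55 = -880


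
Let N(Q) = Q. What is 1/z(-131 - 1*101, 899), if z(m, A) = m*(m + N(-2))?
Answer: 1/54288 ≈ 1.8420e-5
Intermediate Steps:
z(m, A) = m*(-2 + m) (z(m, A) = m*(m - 2) = m*(-2 + m))
1/z(-131 - 1*101, 899) = 1/((-131 - 1*101)*(-2 + (-131 - 1*101))) = 1/((-131 - 101)*(-2 + (-131 - 101))) = 1/(-232*(-2 - 232)) = 1/(-232*(-234)) = 1/54288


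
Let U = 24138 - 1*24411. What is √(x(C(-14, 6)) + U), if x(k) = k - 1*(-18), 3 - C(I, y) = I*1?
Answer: I*√238 ≈ 15.427*I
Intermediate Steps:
C(I, y) = 3 - I
U = -273 (U = 24138 - 24411 = -273)
x(k) = 18 + k (x(k) = k + 18 = 18 + k)
√(x(C(-14, 6)) + U) = √((18 + (3 - 1*(-14))) - 273) = √((18 + (3 + 14)) - 273) = √((18 + 17) - 273) = √(35 - 273) = √(-238) = I*√238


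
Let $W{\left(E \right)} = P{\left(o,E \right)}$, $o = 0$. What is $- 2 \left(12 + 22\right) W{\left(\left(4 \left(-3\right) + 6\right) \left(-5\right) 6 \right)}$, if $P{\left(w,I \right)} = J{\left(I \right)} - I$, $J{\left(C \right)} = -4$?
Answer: $12512$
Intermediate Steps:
$P{\left(w,I \right)} = -4 - I$
$W{\left(E \right)} = -4 - E$
$- 2 \left(12 + 22\right) W{\left(\left(4 \left(-3\right) + 6\right) \left(-5\right) 6 \right)} = - 2 \left(12 + 22\right) \left(-4 - \left(4 \left(-3\right) + 6\right) \left(-5\right) 6\right) = \left(-2\right) 34 \left(-4 - \left(-12 + 6\right) \left(-5\right) 6\right) = - 68 \left(-4 - \left(-6\right) \left(-5\right) 6\right) = - 68 \left(-4 - 30 \cdot 6\right) = - 68 \left(-4 - 180\right) = \left(-68\right) \left(-184\right) = 12512$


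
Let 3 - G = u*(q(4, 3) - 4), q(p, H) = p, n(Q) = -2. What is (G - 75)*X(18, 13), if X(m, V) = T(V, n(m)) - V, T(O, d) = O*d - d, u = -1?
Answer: 2664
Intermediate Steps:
T(O, d) = -d + O*d
X(m, V) = 2 - 3*V (X(m, V) = -2*(-1 + V) - V = (2 - 2*V) - V = 2 - 3*V)
G = 3 (G = 3 - (-1)*(4 - 4) = 3 - (-1)*0 = 3 - 1*0 = 3 + 0 = 3)
(G - 75)*X(18, 13) = (3 - 75)*(2 - 3*13) = -72*(2 - 39) = -72*(-37) = 2664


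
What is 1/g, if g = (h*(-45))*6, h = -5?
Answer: 1/1350 ≈ 0.00074074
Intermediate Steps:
g = 1350 (g = -5*(-45)*6 = 225*6 = 1350)
1/g = 1/1350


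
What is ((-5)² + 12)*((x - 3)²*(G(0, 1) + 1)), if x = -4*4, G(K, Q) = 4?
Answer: 66785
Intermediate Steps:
x = -16
((-5)² + 12)*((x - 3)²*(G(0, 1) + 1)) = ((-5)² + 12)*((-16 - 3)²*(4 + 1)) = (25 + 12)*((-19)²*5) = 37*(361*5) = 37*1805 = 66785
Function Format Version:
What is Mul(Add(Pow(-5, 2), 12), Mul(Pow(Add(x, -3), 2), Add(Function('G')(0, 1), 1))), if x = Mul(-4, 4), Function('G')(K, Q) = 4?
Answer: 66785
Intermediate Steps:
x = -16
Mul(Add(Pow(-5, 2), 12), Mul(Pow(Add(x, -3), 2), Add(Function('G')(0, 1), 1))) = Mul(Add(Pow(-5, 2), 12), Mul(Pow(Add(-16, -3), 2), Add(4, 1))) = Mul(Add(25, 12), Mul(Pow(-19, 2), 5)) = Mul(37, Mul(361, 5)) = Mul(37, 1805) = 66785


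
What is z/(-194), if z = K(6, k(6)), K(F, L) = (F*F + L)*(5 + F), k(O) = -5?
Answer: -341/194 ≈ -1.7577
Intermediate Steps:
K(F, L) = (5 + F)*(L + F²) (K(F, L) = (F² + L)*(5 + F) = (L + F²)*(5 + F) = (5 + F)*(L + F²))
z = 341 (z = 6³ + 5*(-5) + 5*6² + 6*(-5) = 216 - 25 + 5*36 - 30 = 216 - 25 + 180 - 30 = 341)
z/(-194) = 341/(-194) = 341*(-1/194) = -341/194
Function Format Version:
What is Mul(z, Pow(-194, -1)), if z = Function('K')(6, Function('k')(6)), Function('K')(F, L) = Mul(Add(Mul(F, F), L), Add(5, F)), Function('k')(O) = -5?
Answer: Rational(-341, 194) ≈ -1.7577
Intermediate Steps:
Function('K')(F, L) = Mul(Add(5, F), Add(L, Pow(F, 2))) (Function('K')(F, L) = Mul(Add(Pow(F, 2), L), Add(5, F)) = Mul(Add(L, Pow(F, 2)), Add(5, F)) = Mul(Add(5, F), Add(L, Pow(F, 2))))
z = 341 (z = Add(Pow(6, 3), Mul(5, -5), Mul(5, Pow(6, 2)), Mul(6, -5)) = Add(216, -25, Mul(5, 36), -30) = Add(216, -25, 180, -30) = 341)
Mul(z, Pow(-194, -1)) = Mul(341, Pow(-194, -1)) = Mul(341, Rational(-1, 194)) = Rational(-341, 194)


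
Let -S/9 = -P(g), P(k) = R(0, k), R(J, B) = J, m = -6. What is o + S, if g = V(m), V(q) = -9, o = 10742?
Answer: 10742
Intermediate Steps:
g = -9
P(k) = 0
S = 0 (S = -(-9)*0 = -9*0 = 0)
o + S = 10742 + 0 = 10742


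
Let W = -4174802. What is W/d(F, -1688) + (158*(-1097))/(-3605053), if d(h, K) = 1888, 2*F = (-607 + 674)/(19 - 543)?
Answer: -7525027617509/3403170032 ≈ -2211.2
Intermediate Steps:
F = -67/1048 (F = ((-607 + 674)/(19 - 543))/2 = (67/(-524))/2 = (67*(-1/524))/2 = (½)*(-67/524) = -67/1048 ≈ -0.063931)
W/d(F, -1688) + (158*(-1097))/(-3605053) = -4174802/1888 + (158*(-1097))/(-3605053) = -4174802*1/1888 - 173326*(-1/3605053) = -2087401/944 + 173326/3605053 = -7525027617509/3403170032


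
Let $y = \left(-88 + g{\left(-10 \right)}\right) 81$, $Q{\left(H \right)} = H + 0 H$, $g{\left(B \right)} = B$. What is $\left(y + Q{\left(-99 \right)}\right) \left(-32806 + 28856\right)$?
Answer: $31746150$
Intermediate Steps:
$Q{\left(H \right)} = H$ ($Q{\left(H \right)} = H + 0 = H$)
$y = -7938$ ($y = \left(-88 - 10\right) 81 = \left(-98\right) 81 = -7938$)
$\left(y + Q{\left(-99 \right)}\right) \left(-32806 + 28856\right) = \left(-7938 - 99\right) \left(-32806 + 28856\right) = \left(-8037\right) \left(-3950\right) = 31746150$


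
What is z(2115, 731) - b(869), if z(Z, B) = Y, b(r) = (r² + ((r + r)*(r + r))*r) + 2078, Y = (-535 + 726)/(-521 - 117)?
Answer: -1675194606441/638 ≈ -2.6257e+9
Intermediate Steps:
Y = -191/638 (Y = 191/(-638) = 191*(-1/638) = -191/638 ≈ -0.29937)
b(r) = 2078 + r² + 4*r³ (b(r) = (r² + ((2*r)*(2*r))*r) + 2078 = (r² + (4*r²)*r) + 2078 = (r² + 4*r³) + 2078 = 2078 + r² + 4*r³)
z(Z, B) = -191/638
z(2115, 731) - b(869) = -191/638 - (2078 + 869² + 4*869³) = -191/638 - (2078 + 755161 + 4*656234909) = -191/638 - (2078 + 755161 + 2624939636) = -191/638 - 1*2625696875 = -191/638 - 2625696875 = -1675194606441/638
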